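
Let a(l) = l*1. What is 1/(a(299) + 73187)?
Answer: 1/73486 ≈ 1.3608e-5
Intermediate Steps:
a(l) = l
1/(a(299) + 73187) = 1/(299 + 73187) = 1/73486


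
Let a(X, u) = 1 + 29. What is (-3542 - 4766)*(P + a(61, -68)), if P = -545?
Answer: 4278620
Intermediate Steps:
a(X, u) = 30
(-3542 - 4766)*(P + a(61, -68)) = (-3542 - 4766)*(-545 + 30) = -8308*(-515) = 4278620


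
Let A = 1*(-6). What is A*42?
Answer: -252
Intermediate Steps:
A = -6
A*42 = -6*42 = -252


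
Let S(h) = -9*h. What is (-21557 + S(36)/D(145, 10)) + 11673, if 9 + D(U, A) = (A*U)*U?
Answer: -2078022368/210241 ≈ -9884.0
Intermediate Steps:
D(U, A) = -9 + A*U**2 (D(U, A) = -9 + (A*U)*U = -9 + A*U**2)
(-21557 + S(36)/D(145, 10)) + 11673 = (-21557 + (-9*36)/(-9 + 10*145**2)) + 11673 = (-21557 - 324/(-9 + 10*21025)) + 11673 = (-21557 - 324/(-9 + 210250)) + 11673 = (-21557 - 324/210241) + 11673 = -4532165561/210241 + 11673 = -2078022368/210241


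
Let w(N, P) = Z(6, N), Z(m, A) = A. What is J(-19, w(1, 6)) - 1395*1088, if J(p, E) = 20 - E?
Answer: -1517741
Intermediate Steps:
w(N, P) = N
J(-19, w(1, 6)) - 1395*1088 = (20 - 1*1) - 1395*1088 = (20 - 1) - 1517760 = 19 - 1517760 = -1517741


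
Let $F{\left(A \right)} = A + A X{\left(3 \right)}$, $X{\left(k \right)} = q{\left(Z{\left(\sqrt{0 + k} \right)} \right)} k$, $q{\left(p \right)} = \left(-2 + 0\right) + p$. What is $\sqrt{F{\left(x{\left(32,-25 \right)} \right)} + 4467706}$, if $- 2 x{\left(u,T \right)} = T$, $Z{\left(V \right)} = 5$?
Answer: $\sqrt{4467831} \approx 2113.7$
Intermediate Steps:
$q{\left(p \right)} = -2 + p$
$x{\left(u,T \right)} = - \frac{T}{2}$
$X{\left(k \right)} = 3 k$ ($X{\left(k \right)} = \left(-2 + 5\right) k = 3 k$)
$F{\left(A \right)} = 10 A$ ($F{\left(A \right)} = A + A 3 \cdot 3 = A + A 9 = A + 9 A = 10 A$)
$\sqrt{F{\left(x{\left(32,-25 \right)} \right)} + 4467706} = \sqrt{10 \left(\left(- \frac{1}{2}\right) \left(-25\right)\right) + 4467706} = \sqrt{10 \cdot \frac{25}{2} + 4467706} = \sqrt{125 + 4467706} = \sqrt{4467831}$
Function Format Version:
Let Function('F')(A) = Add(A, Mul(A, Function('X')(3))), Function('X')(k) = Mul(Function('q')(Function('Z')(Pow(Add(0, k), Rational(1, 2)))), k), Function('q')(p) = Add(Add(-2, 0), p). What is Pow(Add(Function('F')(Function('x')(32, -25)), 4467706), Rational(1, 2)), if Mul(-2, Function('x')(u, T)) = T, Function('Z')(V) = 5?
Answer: Pow(4467831, Rational(1, 2)) ≈ 2113.7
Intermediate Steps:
Function('q')(p) = Add(-2, p)
Function('x')(u, T) = Mul(Rational(-1, 2), T)
Function('X')(k) = Mul(3, k) (Function('X')(k) = Mul(Add(-2, 5), k) = Mul(3, k))
Function('F')(A) = Mul(10, A) (Function('F')(A) = Add(A, Mul(A, Mul(3, 3))) = Add(A, Mul(A, 9)) = Add(A, Mul(9, A)) = Mul(10, A))
Pow(Add(Function('F')(Function('x')(32, -25)), 4467706), Rational(1, 2)) = Pow(Add(Mul(10, Mul(Rational(-1, 2), -25)), 4467706), Rational(1, 2)) = Pow(Add(Mul(10, Rational(25, 2)), 4467706), Rational(1, 2)) = Pow(Add(125, 4467706), Rational(1, 2)) = Pow(4467831, Rational(1, 2))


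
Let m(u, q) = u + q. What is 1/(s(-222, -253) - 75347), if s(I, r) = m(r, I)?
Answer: -1/75822 ≈ -1.3189e-5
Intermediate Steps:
m(u, q) = q + u
s(I, r) = I + r
1/(s(-222, -253) - 75347) = 1/((-222 - 253) - 75347) = 1/(-475 - 75347) = 1/(-75822) = -1/75822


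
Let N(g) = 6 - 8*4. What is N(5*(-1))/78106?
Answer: -13/39053 ≈ -0.00033288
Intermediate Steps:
N(g) = -26 (N(g) = 6 - 32 = -26)
N(5*(-1))/78106 = -26/78106 = -26*1/78106 = -13/39053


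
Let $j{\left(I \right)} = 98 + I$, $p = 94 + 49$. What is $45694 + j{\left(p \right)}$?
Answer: $45935$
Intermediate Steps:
$p = 143$
$45694 + j{\left(p \right)} = 45694 + \left(98 + 143\right) = 45694 + 241 = 45935$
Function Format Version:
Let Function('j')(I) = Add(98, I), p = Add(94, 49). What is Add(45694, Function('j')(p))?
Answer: 45935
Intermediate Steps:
p = 143
Add(45694, Function('j')(p)) = Add(45694, Add(98, 143)) = Add(45694, 241) = 45935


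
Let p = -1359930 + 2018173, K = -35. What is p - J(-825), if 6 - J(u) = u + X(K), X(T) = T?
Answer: 657377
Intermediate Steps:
J(u) = 41 - u (J(u) = 6 - (u - 35) = 6 - (-35 + u) = 6 + (35 - u) = 41 - u)
p = 658243
p - J(-825) = 658243 - (41 - 1*(-825)) = 658243 - (41 + 825) = 658243 - 1*866 = 658243 - 866 = 657377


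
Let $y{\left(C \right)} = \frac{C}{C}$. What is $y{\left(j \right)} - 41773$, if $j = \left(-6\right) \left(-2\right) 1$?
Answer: $-41772$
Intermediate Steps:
$j = 12$ ($j = 12 \cdot 1 = 12$)
$y{\left(C \right)} = 1$
$y{\left(j \right)} - 41773 = 1 - 41773 = -41772$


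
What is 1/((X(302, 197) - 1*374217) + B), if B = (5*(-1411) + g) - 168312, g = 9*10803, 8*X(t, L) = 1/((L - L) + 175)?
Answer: -1400/633299799 ≈ -2.2106e-6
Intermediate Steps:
X(t, L) = 1/1400 (X(t, L) = 1/(8*((L - L) + 175)) = 1/(8*(0 + 175)) = (⅛)/175 = (⅛)*(1/175) = 1/1400)
g = 97227
B = -78140 (B = (5*(-1411) + 97227) - 168312 = (-7055 + 97227) - 168312 = 90172 - 168312 = -78140)
1/((X(302, 197) - 1*374217) + B) = 1/((1/1400 - 1*374217) - 78140) = 1/((1/1400 - 374217) - 78140) = 1/(-523903799/1400 - 78140) = 1/(-633299799/1400) = -1400/633299799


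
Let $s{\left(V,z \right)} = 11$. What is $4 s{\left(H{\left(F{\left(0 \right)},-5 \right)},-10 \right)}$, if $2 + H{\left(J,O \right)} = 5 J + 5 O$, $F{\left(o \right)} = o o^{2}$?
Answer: $44$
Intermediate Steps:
$F{\left(o \right)} = o^{3}$
$H{\left(J,O \right)} = -2 + 5 J + 5 O$ ($H{\left(J,O \right)} = -2 + \left(5 J + 5 O\right) = -2 + 5 J + 5 O$)
$4 s{\left(H{\left(F{\left(0 \right)},-5 \right)},-10 \right)} = 4 \cdot 11 = 44$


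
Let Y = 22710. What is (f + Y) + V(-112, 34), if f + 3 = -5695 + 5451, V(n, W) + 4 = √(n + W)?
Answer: 22459 + I*√78 ≈ 22459.0 + 8.8318*I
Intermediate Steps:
V(n, W) = -4 + √(W + n) (V(n, W) = -4 + √(n + W) = -4 + √(W + n))
f = -247 (f = -3 + (-5695 + 5451) = -3 - 244 = -247)
(f + Y) + V(-112, 34) = (-247 + 22710) + (-4 + √(34 - 112)) = 22463 + (-4 + √(-78)) = 22463 + (-4 + I*√78) = 22459 + I*√78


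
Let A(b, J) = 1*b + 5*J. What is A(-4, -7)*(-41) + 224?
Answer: 1823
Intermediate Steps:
A(b, J) = b + 5*J
A(-4, -7)*(-41) + 224 = (-4 + 5*(-7))*(-41) + 224 = (-4 - 35)*(-41) + 224 = -39*(-41) + 224 = 1599 + 224 = 1823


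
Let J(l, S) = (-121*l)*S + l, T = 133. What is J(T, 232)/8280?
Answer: -414827/920 ≈ -450.90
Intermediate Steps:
J(l, S) = l - 121*S*l (J(l, S) = -121*S*l + l = l - 121*S*l)
J(T, 232)/8280 = (133*(1 - 121*232))/8280 = (133*(1 - 28072))*(1/8280) = (133*(-28071))*(1/8280) = -3733443*1/8280 = -414827/920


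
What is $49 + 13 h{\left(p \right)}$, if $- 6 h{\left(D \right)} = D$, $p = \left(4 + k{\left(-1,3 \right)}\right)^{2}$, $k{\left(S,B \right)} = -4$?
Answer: $49$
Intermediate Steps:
$p = 0$ ($p = \left(4 - 4\right)^{2} = 0^{2} = 0$)
$h{\left(D \right)} = - \frac{D}{6}$
$49 + 13 h{\left(p \right)} = 49 + 13 \left(\left(- \frac{1}{6}\right) 0\right) = 49 + 13 \cdot 0 = 49 + 0 = 49$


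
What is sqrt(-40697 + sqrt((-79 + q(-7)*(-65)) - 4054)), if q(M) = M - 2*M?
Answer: sqrt(-40697 + 2*I*sqrt(1147)) ≈ 0.168 + 201.74*I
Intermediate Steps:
q(M) = -M
sqrt(-40697 + sqrt((-79 + q(-7)*(-65)) - 4054)) = sqrt(-40697 + sqrt((-79 - 1*(-7)*(-65)) - 4054)) = sqrt(-40697 + sqrt((-79 + 7*(-65)) - 4054)) = sqrt(-40697 + sqrt((-79 - 455) - 4054)) = sqrt(-40697 + sqrt(-534 - 4054)) = sqrt(-40697 + sqrt(-4588)) = sqrt(-40697 + 2*I*sqrt(1147))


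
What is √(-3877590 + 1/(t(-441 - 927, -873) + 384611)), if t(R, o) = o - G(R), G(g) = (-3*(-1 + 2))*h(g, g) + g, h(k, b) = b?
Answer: I*√562880751452289358/381002 ≈ 1969.2*I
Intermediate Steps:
G(g) = -2*g (G(g) = (-3*(-1 + 2))*g + g = (-3*1)*g + g = -3*g + g = -2*g)
t(R, o) = o + 2*R (t(R, o) = o - (-2)*R = o + 2*R)
√(-3877590 + 1/(t(-441 - 927, -873) + 384611)) = √(-3877590 + 1/((-873 + 2*(-441 - 927)) + 384611)) = √(-3877590 + 1/((-873 + 2*(-1368)) + 384611)) = √(-3877590 + 1/((-873 - 2736) + 384611)) = √(-3877590 + 1/(-3609 + 384611)) = √(-3877590 + 1/381002) = √(-1477369545179/381002) = I*√562880751452289358/381002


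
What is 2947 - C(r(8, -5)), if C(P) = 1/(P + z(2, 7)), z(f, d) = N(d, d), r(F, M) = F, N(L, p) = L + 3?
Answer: 53045/18 ≈ 2946.9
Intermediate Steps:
N(L, p) = 3 + L
z(f, d) = 3 + d
C(P) = 1/(10 + P) (C(P) = 1/(P + (3 + 7)) = 1/(P + 10) = 1/(10 + P))
2947 - C(r(8, -5)) = 2947 - 1/(10 + 8) = 2947 - 1/18 = 53045/18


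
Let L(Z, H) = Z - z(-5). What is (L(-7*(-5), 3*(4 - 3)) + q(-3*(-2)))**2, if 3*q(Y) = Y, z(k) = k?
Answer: 1764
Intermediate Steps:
q(Y) = Y/3
L(Z, H) = 5 + Z (L(Z, H) = Z - 1*(-5) = Z + 5 = 5 + Z)
(L(-7*(-5), 3*(4 - 3)) + q(-3*(-2)))**2 = ((5 - 7*(-5)) + (-3*(-2))/3)**2 = ((5 + 35) + (1/3)*6)**2 = (40 + 2)**2 = 42**2 = 1764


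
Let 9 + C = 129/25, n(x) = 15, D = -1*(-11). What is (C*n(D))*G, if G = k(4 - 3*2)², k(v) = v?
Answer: -1152/5 ≈ -230.40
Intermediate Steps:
D = 11
C = -96/25 (C = -9 + 129/25 = -96/25 ≈ -3.8400)
G = 4 (G = (4 - 3*2)² = (4 - 6)² = (-2)² = 4)
(C*n(D))*G = -96/25*15*4 = -288/5*4 = -1152/5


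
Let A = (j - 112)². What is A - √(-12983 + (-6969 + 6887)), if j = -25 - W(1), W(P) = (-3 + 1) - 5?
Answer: 16900 - I*√13065 ≈ 16900.0 - 114.3*I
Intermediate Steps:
W(P) = -7 (W(P) = -2 - 5 = -7)
j = -18 (j = -25 - 1*(-7) = -25 + 7 = -18)
A = 16900 (A = (-18 - 112)² = (-130)² = 16900)
A - √(-12983 + (-6969 + 6887)) = 16900 - √(-12983 + (-6969 + 6887)) = 16900 - √(-12983 - 82) = 16900 - √(-13065) = 16900 - I*√13065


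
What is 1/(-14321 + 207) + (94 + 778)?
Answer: 12307407/14114 ≈ 872.00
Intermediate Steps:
1/(-14321 + 207) + (94 + 778) = 1/(-14114) + 872 = -1/14114 + 872 = 12307407/14114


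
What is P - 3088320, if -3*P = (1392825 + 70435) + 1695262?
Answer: -12423482/3 ≈ -4.1412e+6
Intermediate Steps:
P = -3158522/3 (P = -((1392825 + 70435) + 1695262)/3 = -(1463260 + 1695262)/3 = -⅓*3158522 = -3158522/3 ≈ -1.0528e+6)
P - 3088320 = -3158522/3 - 3088320 = -12423482/3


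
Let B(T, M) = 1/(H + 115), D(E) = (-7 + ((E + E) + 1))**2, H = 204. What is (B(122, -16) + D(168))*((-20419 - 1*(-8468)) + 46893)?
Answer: 1213853667142/319 ≈ 3.8052e+9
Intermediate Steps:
D(E) = (-6 + 2*E)**2 (D(E) = (-7 + (2*E + 1))**2 = (-7 + (1 + 2*E))**2 = (-6 + 2*E)**2)
B(T, M) = 1/319 (B(T, M) = 1/(204 + 115) = 1/319)
(B(122, -16) + D(168))*((-20419 - 1*(-8468)) + 46893) = (1/319 + 4*(-3 + 168)**2)*((-20419 - 1*(-8468)) + 46893) = (1/319 + 4*165**2)*((-20419 + 8468) + 46893) = (1/319 + 4*27225)*(-11951 + 46893) = (1/319 + 108900)*34942 = (34739101/319)*34942 = 1213853667142/319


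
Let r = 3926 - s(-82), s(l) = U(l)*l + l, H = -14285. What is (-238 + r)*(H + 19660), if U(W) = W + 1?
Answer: -15437000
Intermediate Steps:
U(W) = 1 + W
s(l) = l + l*(1 + l) (s(l) = (1 + l)*l + l = l*(1 + l) + l = l + l*(1 + l))
r = -2634 (r = 3926 - (-82)*(2 - 82) = 3926 - (-82)*(-80) = 3926 - 1*6560 = 3926 - 6560 = -2634)
(-238 + r)*(H + 19660) = (-238 - 2634)*(-14285 + 19660) = -2872*5375 = -15437000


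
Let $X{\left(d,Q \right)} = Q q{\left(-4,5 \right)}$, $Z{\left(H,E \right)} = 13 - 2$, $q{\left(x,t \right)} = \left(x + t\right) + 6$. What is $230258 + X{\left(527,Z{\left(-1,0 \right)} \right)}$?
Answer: $230335$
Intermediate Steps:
$q{\left(x,t \right)} = 6 + t + x$ ($q{\left(x,t \right)} = \left(t + x\right) + 6 = 6 + t + x$)
$Z{\left(H,E \right)} = 11$
$X{\left(d,Q \right)} = 7 Q$ ($X{\left(d,Q \right)} = Q \left(6 + 5 - 4\right) = Q 7 = 7 Q$)
$230258 + X{\left(527,Z{\left(-1,0 \right)} \right)} = 230258 + 7 \cdot 11 = 230258 + 77 = 230335$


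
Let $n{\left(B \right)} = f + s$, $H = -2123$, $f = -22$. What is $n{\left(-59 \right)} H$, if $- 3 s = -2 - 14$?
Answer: $\frac{106150}{3} \approx 35383.0$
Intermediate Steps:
$s = \frac{16}{3}$ ($s = - \frac{-2 - 14}{3} = \left(- \frac{1}{3}\right) \left(-16\right) = \frac{16}{3} \approx 5.3333$)
$n{\left(B \right)} = - \frac{50}{3}$ ($n{\left(B \right)} = -22 + \frac{16}{3} = - \frac{50}{3}$)
$n{\left(-59 \right)} H = \left(- \frac{50}{3}\right) \left(-2123\right) = \frac{106150}{3}$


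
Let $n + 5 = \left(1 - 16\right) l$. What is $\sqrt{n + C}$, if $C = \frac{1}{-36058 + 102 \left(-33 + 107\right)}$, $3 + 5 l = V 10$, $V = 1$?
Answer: $\frac{i \sqrt{21133351110}}{28510} \approx 5.099 i$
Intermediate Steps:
$l = \frac{7}{5}$ ($l = - \frac{3}{5} + \frac{1 \cdot 10}{5} = - \frac{3}{5} + \frac{1}{5} \cdot 10 = - \frac{3}{5} + 2 = \frac{7}{5} \approx 1.4$)
$n = -26$ ($n = -5 + \left(1 - 16\right) \frac{7}{5} = -5 - 21 = -26$)
$C = - \frac{1}{28510}$ ($C = \frac{1}{-36058 + 102 \cdot 74} = \frac{1}{-36058 + 7548} = \frac{1}{-28510} = - \frac{1}{28510} \approx -3.5075 \cdot 10^{-5}$)
$\sqrt{n + C} = \sqrt{-26 - \frac{1}{28510}} = \sqrt{- \frac{741261}{28510}} = \frac{i \sqrt{21133351110}}{28510}$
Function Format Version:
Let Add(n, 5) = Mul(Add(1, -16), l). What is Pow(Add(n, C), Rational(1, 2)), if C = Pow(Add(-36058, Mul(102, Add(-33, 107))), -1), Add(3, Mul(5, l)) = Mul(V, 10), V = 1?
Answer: Mul(Rational(1, 28510), I, Pow(21133351110, Rational(1, 2))) ≈ Mul(5.0990, I)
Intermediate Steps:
l = Rational(7, 5) (l = Add(Rational(-3, 5), Mul(Rational(1, 5), Mul(1, 10))) = Add(Rational(-3, 5), Mul(Rational(1, 5), 10)) = Add(Rational(-3, 5), 2) = Rational(7, 5) ≈ 1.4000)
n = -26 (n = Add(-5, Mul(Add(1, -16), Rational(7, 5))) = Add(-5, Mul(-15, Rational(7, 5))) = Add(-5, -21) = -26)
C = Rational(-1, 28510) (C = Pow(Add(-36058, Mul(102, 74)), -1) = Pow(Add(-36058, 7548), -1) = Pow(-28510, -1) = Rational(-1, 28510) ≈ -3.5075e-5)
Pow(Add(n, C), Rational(1, 2)) = Pow(Add(-26, Rational(-1, 28510)), Rational(1, 2)) = Pow(Rational(-741261, 28510), Rational(1, 2)) = Mul(Rational(1, 28510), I, Pow(21133351110, Rational(1, 2)))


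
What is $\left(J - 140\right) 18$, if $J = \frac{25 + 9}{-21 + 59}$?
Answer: $- \frac{47574}{19} \approx -2503.9$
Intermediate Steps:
$J = \frac{17}{19}$ ($J = \frac{34}{38} = 34 \cdot \frac{1}{38} = \frac{17}{19} \approx 0.89474$)
$\left(J - 140\right) 18 = \left(\frac{17}{19} - 140\right) 18 = \left(- \frac{2643}{19}\right) 18 = - \frac{47574}{19}$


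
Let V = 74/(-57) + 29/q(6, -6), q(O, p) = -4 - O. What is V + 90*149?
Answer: 7641307/570 ≈ 13406.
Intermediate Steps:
V = -2393/570 (V = 74/(-57) + 29/(-4 - 1*6) = 74*(-1/57) + 29/(-4 - 6) = -74/57 + 29/(-10) = -74/57 + 29*(-⅒) = -74/57 - 29/10 = -2393/570 ≈ -4.1982)
V + 90*149 = -2393/570 + 90*149 = -2393/570 + 13410 = 7641307/570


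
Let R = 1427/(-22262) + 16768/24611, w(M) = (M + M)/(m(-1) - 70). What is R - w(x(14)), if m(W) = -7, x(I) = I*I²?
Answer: 433265686797/6026790902 ≈ 71.890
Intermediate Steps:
x(I) = I³
w(M) = -2*M/77 (w(M) = (M + M)/(-7 - 70) = (2*M)/(-77) = (2*M)*(-1/77) = -2*M/77)
R = 338169319/547890082 (R = 1427*(-1/22262) + 16768*(1/24611) = -1427/22262 + 16768/24611 = 338169319/547890082 ≈ 0.61722)
R - w(x(14)) = 338169319/547890082 - (-2)*14³/77 = 338169319/547890082 - (-2)*2744/77 = 338169319/547890082 - 1*(-784/11) = 338169319/547890082 + 784/11 = 433265686797/6026790902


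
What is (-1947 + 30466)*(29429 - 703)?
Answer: 819236794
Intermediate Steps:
(-1947 + 30466)*(29429 - 703) = 28519*28726 = 819236794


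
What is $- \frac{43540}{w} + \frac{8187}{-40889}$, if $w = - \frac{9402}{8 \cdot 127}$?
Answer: $\frac{904357499393}{192219189} \approx 4704.8$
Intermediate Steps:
$w = - \frac{4701}{508}$ ($w = - \frac{9402}{1016} = \left(-9402\right) \frac{1}{1016} = - \frac{4701}{508} \approx -9.2539$)
$- \frac{43540}{w} + \frac{8187}{-40889} = - \frac{43540}{- \frac{4701}{508}} + \frac{8187}{-40889} = \left(-43540\right) \left(- \frac{508}{4701}\right) + 8187 \left(- \frac{1}{40889}\right) = \frac{22118320}{4701} - \frac{8187}{40889} = \frac{904357499393}{192219189}$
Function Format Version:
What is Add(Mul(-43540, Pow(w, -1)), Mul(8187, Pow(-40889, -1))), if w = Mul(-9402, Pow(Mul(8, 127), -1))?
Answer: Rational(904357499393, 192219189) ≈ 4704.8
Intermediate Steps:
w = Rational(-4701, 508) (w = Mul(-9402, Pow(1016, -1)) = Mul(-9402, Rational(1, 1016)) = Rational(-4701, 508) ≈ -9.2539)
Add(Mul(-43540, Pow(w, -1)), Mul(8187, Pow(-40889, -1))) = Add(Mul(-43540, Pow(Rational(-4701, 508), -1)), Mul(8187, Pow(-40889, -1))) = Add(Mul(-43540, Rational(-508, 4701)), Mul(8187, Rational(-1, 40889))) = Add(Rational(22118320, 4701), Rational(-8187, 40889)) = Rational(904357499393, 192219189)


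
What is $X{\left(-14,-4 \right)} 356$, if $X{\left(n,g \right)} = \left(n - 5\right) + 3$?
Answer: $-5696$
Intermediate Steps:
$X{\left(n,g \right)} = -2 + n$ ($X{\left(n,g \right)} = \left(-5 + n\right) + 3 = -2 + n$)
$X{\left(-14,-4 \right)} 356 = \left(-2 - 14\right) 356 = \left(-16\right) 356 = -5696$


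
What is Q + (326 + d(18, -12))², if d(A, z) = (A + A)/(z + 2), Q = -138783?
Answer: -871031/25 ≈ -34841.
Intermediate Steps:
d(A, z) = 2*A/(2 + z) (d(A, z) = (2*A)/(2 + z) = 2*A/(2 + z))
Q + (326 + d(18, -12))² = -138783 + (326 + 2*18/(2 - 12))² = -138783 + (326 + 2*18/(-10))² = -138783 + (326 + 2*18*(-⅒))² = -138783 + (326 - 18/5)² = -138783 + (1612/5)² = -138783 + 2598544/25 = -871031/25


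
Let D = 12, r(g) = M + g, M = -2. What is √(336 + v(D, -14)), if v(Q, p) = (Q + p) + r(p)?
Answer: √318 ≈ 17.833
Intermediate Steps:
r(g) = -2 + g
v(Q, p) = -2 + Q + 2*p (v(Q, p) = (Q + p) + (-2 + p) = -2 + Q + 2*p)
√(336 + v(D, -14)) = √(336 + (-2 + 12 + 2*(-14))) = √(336 + (-2 + 12 - 28)) = √(336 - 18) = √318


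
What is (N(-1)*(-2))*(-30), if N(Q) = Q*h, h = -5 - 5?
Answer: 600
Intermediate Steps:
h = -10
N(Q) = -10*Q (N(Q) = Q*(-10) = -10*Q)
(N(-1)*(-2))*(-30) = (-10*(-1)*(-2))*(-30) = (10*(-2))*(-30) = -20*(-30) = 600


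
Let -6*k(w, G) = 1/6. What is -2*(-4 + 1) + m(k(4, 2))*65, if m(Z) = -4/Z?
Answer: 9366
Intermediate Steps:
k(w, G) = -1/36 (k(w, G) = -⅙/6 = -⅙*⅙ = -1/36)
-2*(-4 + 1) + m(k(4, 2))*65 = -2*(-4 + 1) - 4/(-1/36)*65 = -2*(-3) - 4*(-36)*65 = 6 + 144*65 = 6 + 9360 = 9366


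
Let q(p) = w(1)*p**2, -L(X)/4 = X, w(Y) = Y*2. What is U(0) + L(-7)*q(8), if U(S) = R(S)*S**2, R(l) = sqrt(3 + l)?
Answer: 3584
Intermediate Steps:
w(Y) = 2*Y
L(X) = -4*X
q(p) = 2*p**2 (q(p) = (2*1)*p**2 = 2*p**2)
U(S) = S**2*sqrt(3 + S) (U(S) = sqrt(3 + S)*S**2 = S**2*sqrt(3 + S))
U(0) + L(-7)*q(8) = 0**2*sqrt(3 + 0) + (-4*(-7))*(2*8**2) = 0*sqrt(3) + 28*(2*64) = 0 + 28*128 = 0 + 3584 = 3584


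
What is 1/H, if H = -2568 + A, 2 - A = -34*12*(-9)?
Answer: -1/6238 ≈ -0.00016031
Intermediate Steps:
A = -3670 (A = 2 - (-34*12)*(-9) = 2 - (-408)*(-9) = 2 - 1*3672 = 2 - 3672 = -3670)
H = -6238 (H = -2568 - 3670 = -6238)
1/H = 1/(-6238) = -1/6238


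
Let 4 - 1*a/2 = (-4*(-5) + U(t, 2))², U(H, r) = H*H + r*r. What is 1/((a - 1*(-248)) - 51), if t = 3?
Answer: -1/1973 ≈ -0.00050684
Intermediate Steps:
U(H, r) = H² + r²
a = -2170 (a = 8 - 2*(-4*(-5) + (3² + 2²))² = 8 - 2*(20 + (9 + 4))² = 8 - 2*(20 + 13)² = 8 - 2*33² = 8 - 2*1089 = 8 - 2178 = -2170)
1/((a - 1*(-248)) - 51) = 1/((-2170 - 1*(-248)) - 51) = 1/((-2170 + 248) - 51) = 1/(-1922 - 51) = 1/(-1973) = -1/1973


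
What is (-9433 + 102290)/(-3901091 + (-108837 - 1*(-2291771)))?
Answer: -92857/1718157 ≈ -0.054045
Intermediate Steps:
(-9433 + 102290)/(-3901091 + (-108837 - 1*(-2291771))) = 92857/(-3901091 + (-108837 + 2291771)) = 92857/(-3901091 + 2182934) = 92857/(-1718157) = 92857*(-1/1718157) = -92857/1718157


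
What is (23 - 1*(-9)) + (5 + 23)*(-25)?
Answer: -668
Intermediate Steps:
(23 - 1*(-9)) + (5 + 23)*(-25) = (23 + 9) + 28*(-25) = 32 - 700 = -668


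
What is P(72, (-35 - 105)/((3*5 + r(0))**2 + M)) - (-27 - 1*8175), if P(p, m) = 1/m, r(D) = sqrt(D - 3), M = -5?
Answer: 164009/20 - 3*I*sqrt(3)/14 ≈ 8200.5 - 0.37115*I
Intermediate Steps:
r(D) = sqrt(-3 + D)
P(72, (-35 - 105)/((3*5 + r(0))**2 + M)) - (-27 - 1*8175) = 1/((-35 - 105)/((3*5 + sqrt(-3 + 0))**2 - 5)) - (-27 - 1*8175) = 1/(-140/((15 + sqrt(-3))**2 - 5)) - (-27 - 8175) = 1/(-140/((15 + I*sqrt(3))**2 - 5)) - 1*(-8202) = 1/(-140/(-5 + (15 + I*sqrt(3))**2)) + 8202 = (1/28 - (15 + I*sqrt(3))**2/140) + 8202 = 229657/28 - (15 + I*sqrt(3))**2/140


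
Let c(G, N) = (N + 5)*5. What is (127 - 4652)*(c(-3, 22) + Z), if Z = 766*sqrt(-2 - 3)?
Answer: -610875 - 3466150*I*sqrt(5) ≈ -6.1088e+5 - 7.7505e+6*I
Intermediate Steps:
c(G, N) = 25 + 5*N (c(G, N) = (5 + N)*5 = 25 + 5*N)
Z = 766*I*sqrt(5) (Z = 766*sqrt(-5) = 766*(I*sqrt(5)) = 766*I*sqrt(5) ≈ 1712.8*I)
(127 - 4652)*(c(-3, 22) + Z) = (127 - 4652)*((25 + 5*22) + 766*I*sqrt(5)) = -4525*((25 + 110) + 766*I*sqrt(5)) = -4525*(135 + 766*I*sqrt(5)) = -610875 - 3466150*I*sqrt(5)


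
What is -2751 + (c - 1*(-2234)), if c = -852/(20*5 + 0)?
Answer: -13138/25 ≈ -525.52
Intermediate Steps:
c = -213/25 (c = -852/(100 + 0) = -852/100 = -852*1/100 = -213/25 ≈ -8.5200)
-2751 + (c - 1*(-2234)) = -2751 + (-213/25 - 1*(-2234)) = -2751 + (-213/25 + 2234) = -2751 + 55637/25 = -13138/25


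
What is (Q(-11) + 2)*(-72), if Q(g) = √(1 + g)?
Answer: -144 - 72*I*√10 ≈ -144.0 - 227.68*I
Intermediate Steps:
(Q(-11) + 2)*(-72) = (√(1 - 11) + 2)*(-72) = (√(-10) + 2)*(-72) = (I*√10 + 2)*(-72) = (2 + I*√10)*(-72) = -144 - 72*I*√10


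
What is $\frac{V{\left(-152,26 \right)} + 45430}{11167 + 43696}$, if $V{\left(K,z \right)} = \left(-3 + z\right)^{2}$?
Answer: $\frac{45959}{54863} \approx 0.8377$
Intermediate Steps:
$\frac{V{\left(-152,26 \right)} + 45430}{11167 + 43696} = \frac{\left(-3 + 26\right)^{2} + 45430}{11167 + 43696} = \frac{23^{2} + 45430}{54863} = \left(529 + 45430\right) \frac{1}{54863} = 45959 \cdot \frac{1}{54863} = \frac{45959}{54863}$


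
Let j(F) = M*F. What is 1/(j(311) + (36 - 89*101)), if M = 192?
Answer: 1/50759 ≈ 1.9701e-5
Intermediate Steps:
j(F) = 192*F
1/(j(311) + (36 - 89*101)) = 1/(192*311 + (36 - 89*101)) = 1/(59712 + (36 - 8989)) = 1/(59712 - 8953) = 1/50759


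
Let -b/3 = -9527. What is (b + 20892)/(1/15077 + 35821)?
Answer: 248634807/180024406 ≈ 1.3811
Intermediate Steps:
b = 28581 (b = -3*(-9527) = 28581)
(b + 20892)/(1/15077 + 35821) = (28581 + 20892)/(1/15077 + 35821) = 49473/(1/15077 + 35821) = 49473/(540073218/15077) = 49473*(15077/540073218) = 248634807/180024406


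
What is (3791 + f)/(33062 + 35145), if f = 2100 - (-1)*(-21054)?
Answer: -15163/68207 ≈ -0.22231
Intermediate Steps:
f = -18954 (f = 2100 - 1*21054 = 2100 - 21054 = -18954)
(3791 + f)/(33062 + 35145) = (3791 - 18954)/(33062 + 35145) = -15163/68207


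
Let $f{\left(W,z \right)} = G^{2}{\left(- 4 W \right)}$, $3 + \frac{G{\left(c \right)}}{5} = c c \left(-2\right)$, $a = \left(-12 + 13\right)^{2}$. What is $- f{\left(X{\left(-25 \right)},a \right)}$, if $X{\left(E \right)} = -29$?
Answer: $-18110430625$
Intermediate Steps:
$a = 1$ ($a = 1^{2} = 1$)
$G{\left(c \right)} = -15 - 10 c^{2}$ ($G{\left(c \right)} = -15 + 5 c c \left(-2\right) = -15 + 5 c^{2} \left(-2\right) = -15 + 5 \left(- 2 c^{2}\right) = -15 - 10 c^{2}$)
$f{\left(W,z \right)} = \left(-15 - 160 W^{2}\right)^{2}$ ($f{\left(W,z \right)} = \left(-15 - 10 \left(- 4 W\right)^{2}\right)^{2} = \left(-15 - 10 \cdot 16 W^{2}\right)^{2} = \left(-15 - 160 W^{2}\right)^{2}$)
$- f{\left(X{\left(-25 \right)},a \right)} = - 25 \left(3 + 32 \left(-29\right)^{2}\right)^{2} = - 25 \left(3 + 32 \cdot 841\right)^{2} = - 25 \left(3 + 26912\right)^{2} = - 25 \cdot 26915^{2} = - 25 \cdot 724417225 = \left(-1\right) 18110430625 = -18110430625$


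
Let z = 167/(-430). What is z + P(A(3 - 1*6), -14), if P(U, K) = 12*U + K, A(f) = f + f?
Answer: -37147/430 ≈ -86.388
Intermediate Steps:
A(f) = 2*f
z = -167/430 (z = 167*(-1/430) = -167/430 ≈ -0.38837)
P(U, K) = K + 12*U
z + P(A(3 - 1*6), -14) = -167/430 + (-14 + 12*(2*(3 - 1*6))) = -167/430 + (-14 + 12*(2*(3 - 6))) = -167/430 + (-14 + 12*(2*(-3))) = -167/430 + (-14 + 12*(-6)) = -167/430 + (-14 - 72) = -167/430 - 86 = -37147/430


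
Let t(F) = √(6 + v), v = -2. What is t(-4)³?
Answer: 8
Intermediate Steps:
t(F) = 2 (t(F) = √(6 - 2) = √4 = 2)
t(-4)³ = 2³ = 8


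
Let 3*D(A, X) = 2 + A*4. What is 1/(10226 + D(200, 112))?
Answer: 3/31480 ≈ 9.5299e-5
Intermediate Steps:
D(A, X) = ⅔ + 4*A/3 (D(A, X) = (2 + A*4)/3 = (2 + 4*A)/3 = ⅔ + 4*A/3)
1/(10226 + D(200, 112)) = 1/(10226 + (⅔ + (4/3)*200)) = 1/(10226 + (⅔ + 800/3)) = 1/(10226 + 802/3) = 1/(31480/3) = 3/31480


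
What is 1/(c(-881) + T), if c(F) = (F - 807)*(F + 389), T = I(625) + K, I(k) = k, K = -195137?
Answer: 1/635984 ≈ 1.5724e-6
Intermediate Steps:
T = -194512 (T = 625 - 195137 = -194512)
c(F) = (-807 + F)*(389 + F)
1/(c(-881) + T) = 1/((-313923 + (-881)**2 - 418*(-881)) - 194512) = 1/((-313923 + 776161 + 368258) - 194512) = 1/(830496 - 194512) = 1/635984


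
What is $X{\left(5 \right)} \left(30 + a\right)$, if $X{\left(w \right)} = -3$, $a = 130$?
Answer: $-480$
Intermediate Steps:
$X{\left(5 \right)} \left(30 + a\right) = - 3 \left(30 + 130\right) = \left(-3\right) 160 = -480$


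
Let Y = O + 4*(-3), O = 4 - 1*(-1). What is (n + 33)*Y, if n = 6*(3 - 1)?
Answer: -315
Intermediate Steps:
O = 5 (O = 4 + 1 = 5)
n = 12 (n = 6*2 = 12)
Y = -7 (Y = 5 + 4*(-3) = 5 - 12 = -7)
(n + 33)*Y = (12 + 33)*(-7) = 45*(-7) = -315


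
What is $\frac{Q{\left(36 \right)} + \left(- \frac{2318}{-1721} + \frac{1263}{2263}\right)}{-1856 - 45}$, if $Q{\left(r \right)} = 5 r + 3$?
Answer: $- \frac{720135266}{7403678323} \approx -0.097267$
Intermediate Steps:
$Q{\left(r \right)} = 3 + 5 r$
$\frac{Q{\left(36 \right)} + \left(- \frac{2318}{-1721} + \frac{1263}{2263}\right)}{-1856 - 45} = \frac{\left(3 + 5 \cdot 36\right) + \left(- \frac{2318}{-1721} + \frac{1263}{2263}\right)}{-1856 - 45} = \frac{\left(3 + 180\right) + \left(\left(-2318\right) \left(- \frac{1}{1721}\right) + 1263 \cdot \frac{1}{2263}\right)}{-1901} = \left(183 + \left(\frac{2318}{1721} + \frac{1263}{2263}\right)\right) \left(- \frac{1}{1901}\right) = \left(183 + \frac{7419257}{3894623}\right) \left(- \frac{1}{1901}\right) = \frac{720135266}{3894623} \left(- \frac{1}{1901}\right) = - \frac{720135266}{7403678323}$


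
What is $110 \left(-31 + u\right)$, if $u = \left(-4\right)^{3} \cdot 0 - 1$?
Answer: $-3520$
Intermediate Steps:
$u = -1$ ($u = \left(-64\right) 0 - 1 = 0 - 1 = -1$)
$110 \left(-31 + u\right) = 110 \left(-31 - 1\right) = 110 \left(-32\right) = -3520$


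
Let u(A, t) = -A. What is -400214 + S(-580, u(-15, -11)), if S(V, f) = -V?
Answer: -399634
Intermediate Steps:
-400214 + S(-580, u(-15, -11)) = -400214 - 1*(-580) = -400214 + 580 = -399634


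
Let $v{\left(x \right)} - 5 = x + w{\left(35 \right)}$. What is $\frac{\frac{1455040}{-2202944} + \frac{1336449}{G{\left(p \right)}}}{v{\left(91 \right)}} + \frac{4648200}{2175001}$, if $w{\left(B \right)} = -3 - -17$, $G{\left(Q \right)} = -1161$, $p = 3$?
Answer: $- \frac{13279760419857394}{1593516625025985} \approx -8.3336$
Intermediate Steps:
$w{\left(B \right)} = 14$ ($w{\left(B \right)} = -3 + 17 = 14$)
$v{\left(x \right)} = 19 + x$ ($v{\left(x \right)} = 5 + \left(x + 14\right) = 5 + \left(14 + x\right) = 19 + x$)
$\frac{\frac{1455040}{-2202944} + \frac{1336449}{G{\left(p \right)}}}{v{\left(91 \right)}} + \frac{4648200}{2175001} = \frac{\frac{1455040}{-2202944} + \frac{1336449}{-1161}}{19 + 91} + \frac{4648200}{2175001} = \frac{1455040 \left(- \frac{1}{2202944}\right) + 1336449 \left(- \frac{1}{1161}\right)}{110} + 4648200 \cdot \frac{1}{2175001} = \left(- \frac{22735}{34421} - \frac{445483}{387}\right) \frac{1}{110} + \frac{4648200}{2175001} = \left(- \frac{15342768788}{13320927}\right) \frac{1}{110} + \frac{4648200}{2175001} = - \frac{7671384394}{732650985} + \frac{4648200}{2175001} = - \frac{13279760419857394}{1593516625025985}$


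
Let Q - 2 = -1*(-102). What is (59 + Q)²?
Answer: 26569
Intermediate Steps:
Q = 104 (Q = 2 - 1*(-102) = 2 + 102 = 104)
(59 + Q)² = (59 + 104)² = 163² = 26569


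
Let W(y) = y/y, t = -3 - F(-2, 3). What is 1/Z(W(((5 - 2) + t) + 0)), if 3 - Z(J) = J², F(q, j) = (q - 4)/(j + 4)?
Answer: ½ ≈ 0.50000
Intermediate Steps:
F(q, j) = (-4 + q)/(4 + j)
t = -15/7 (t = -3 - (-4 - 2)/(4 + 3) = -3 - (-6)/7 = -3 - 1*(-6/7) = -3 + 6/7 = -15/7 ≈ -2.1429)
W(y) = 1
Z(J) = 3 - J²
1/Z(W(((5 - 2) + t) + 0)) = 1/(3 - 1*1²) = 1/(3 - 1*1) = 1/(3 - 1) = 1/2 = ½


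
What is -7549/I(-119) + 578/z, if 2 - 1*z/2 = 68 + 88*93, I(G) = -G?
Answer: -62313641/981750 ≈ -63.472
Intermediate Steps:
z = -16500 (z = 4 - 2*(68 + 88*93) = 4 - 2*(68 + 8184) = 4 - 2*8252 = 4 - 16504 = -16500)
-7549/I(-119) + 578/z = -7549/((-1*(-119))) + 578/(-16500) = -7549/119 + 578*(-1/16500) = -7549*1/119 - 289/8250 = -7549/119 - 289/8250 = -62313641/981750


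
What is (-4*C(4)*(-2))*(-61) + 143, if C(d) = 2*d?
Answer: -3761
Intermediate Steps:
(-4*C(4)*(-2))*(-61) + 143 = (-8*4*(-2))*(-61) + 143 = (-4*8*(-2))*(-61) + 143 = -32*(-2)*(-61) + 143 = 64*(-61) + 143 = -3904 + 143 = -3761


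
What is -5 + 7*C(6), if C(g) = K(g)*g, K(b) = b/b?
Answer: 37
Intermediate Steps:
K(b) = 1
C(g) = g (C(g) = 1*g = g)
-5 + 7*C(6) = -5 + 7*6 = -5 + 42 = 37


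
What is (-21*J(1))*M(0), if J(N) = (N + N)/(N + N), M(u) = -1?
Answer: 21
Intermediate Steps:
J(N) = 1 (J(N) = (2*N)/((2*N)) = (2*N)*(1/(2*N)) = 1)
(-21*J(1))*M(0) = -21*1*(-1) = -21*(-1) = 21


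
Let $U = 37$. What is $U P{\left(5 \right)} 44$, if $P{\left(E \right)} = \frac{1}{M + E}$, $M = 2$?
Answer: $\frac{1628}{7} \approx 232.57$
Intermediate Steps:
$P{\left(E \right)} = \frac{1}{2 + E}$
$U P{\left(5 \right)} 44 = \frac{37}{2 + 5} \cdot 44 = \frac{37}{7} \cdot 44 = \frac{1628}{7}$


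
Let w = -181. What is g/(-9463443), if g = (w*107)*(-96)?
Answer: -619744/3154481 ≈ -0.19646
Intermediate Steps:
g = 1859232 (g = -181*107*(-96) = -19367*(-96) = 1859232)
g/(-9463443) = 1859232/(-9463443) = 1859232*(-1/9463443) = -619744/3154481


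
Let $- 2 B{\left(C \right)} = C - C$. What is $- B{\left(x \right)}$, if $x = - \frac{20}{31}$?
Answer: $0$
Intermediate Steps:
$x = - \frac{20}{31}$ ($x = \left(-20\right) \frac{1}{31} = - \frac{20}{31} \approx -0.64516$)
$B{\left(C \right)} = 0$ ($B{\left(C \right)} = - \frac{C - C}{2} = \left(- \frac{1}{2}\right) 0 = 0$)
$- B{\left(x \right)} = \left(-1\right) 0 = 0$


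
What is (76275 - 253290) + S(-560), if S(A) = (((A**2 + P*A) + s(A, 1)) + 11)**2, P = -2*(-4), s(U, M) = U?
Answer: 95215885026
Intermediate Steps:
P = 8
S(A) = (11 + A**2 + 9*A)**2 (S(A) = (((A**2 + 8*A) + A) + 11)**2 = ((A**2 + 9*A) + 11)**2 = (11 + A**2 + 9*A)**2)
(76275 - 253290) + S(-560) = (76275 - 253290) + (11 + (-560)**2 + 9*(-560))**2 = -177015 + (11 + 313600 - 5040)**2 = -177015 + 308571**2 = -177015 + 95216062041 = 95215885026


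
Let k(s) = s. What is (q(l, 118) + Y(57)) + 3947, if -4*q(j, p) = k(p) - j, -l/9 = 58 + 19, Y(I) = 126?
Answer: 15481/4 ≈ 3870.3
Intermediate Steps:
l = -693 (l = -9*(58 + 19) = -9*77 = -693)
q(j, p) = -p/4 + j/4 (q(j, p) = -(p - j)/4 = -p/4 + j/4)
(q(l, 118) + Y(57)) + 3947 = ((-¼*118 + (¼)*(-693)) + 126) + 3947 = ((-59/2 - 693/4) + 126) + 3947 = (-811/4 + 126) + 3947 = -307/4 + 3947 = 15481/4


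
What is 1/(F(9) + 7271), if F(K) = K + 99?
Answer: 1/7379 ≈ 0.00013552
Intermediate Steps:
F(K) = 99 + K
1/(F(9) + 7271) = 1/((99 + 9) + 7271) = 1/(108 + 7271) = 1/7379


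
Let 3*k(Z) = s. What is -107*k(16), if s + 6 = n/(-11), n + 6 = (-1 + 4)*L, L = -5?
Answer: 1605/11 ≈ 145.91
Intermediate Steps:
n = -21 (n = -6 + (-1 + 4)*(-5) = -6 + 3*(-5) = -6 - 15 = -21)
s = -45/11 (s = -6 - 21/(-11) = -6 - 21*(-1/11) = -6 + 21/11 = -45/11 ≈ -4.0909)
k(Z) = -15/11 (k(Z) = (⅓)*(-45/11) = -15/11)
-107*k(16) = -107*(-15/11) = 1605/11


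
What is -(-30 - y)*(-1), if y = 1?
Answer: -31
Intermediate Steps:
-(-30 - y)*(-1) = -(-30 - 1*1)*(-1) = -(-30 - 1)*(-1) = -(-31)*(-1) = -1*31 = -31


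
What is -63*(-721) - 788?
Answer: 44635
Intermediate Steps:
-63*(-721) - 788 = 45423 - 788 = 44635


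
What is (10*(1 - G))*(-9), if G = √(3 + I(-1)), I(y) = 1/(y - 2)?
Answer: -90 + 60*√6 ≈ 56.969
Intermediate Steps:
I(y) = 1/(-2 + y)
G = 2*√6/3 (G = √(3 + 1/(-2 - 1)) = √(3 + 1/(-3)) = √(3 - ⅓) = √(8/3) = 2*√6/3 ≈ 1.6330)
(10*(1 - G))*(-9) = (10*(1 - 2*√6/3))*(-9) = (10 - 20*√6/3)*(-9) = -90 + 60*√6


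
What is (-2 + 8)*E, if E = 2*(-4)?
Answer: -48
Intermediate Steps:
E = -8
(-2 + 8)*E = (-2 + 8)*(-8) = 6*(-8) = -48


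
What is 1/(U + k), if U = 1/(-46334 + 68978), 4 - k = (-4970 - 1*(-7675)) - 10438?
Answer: 22644/175196629 ≈ 0.00012925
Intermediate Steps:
k = 7737 (k = 4 - ((-4970 - 1*(-7675)) - 10438) = 4 - ((-4970 + 7675) - 10438) = 4 - (2705 - 10438) = 4 - 1*(-7733) = 4 + 7733 = 7737)
U = 1/22644 ≈ 4.4162e-5
1/(U + k) = 1/(1/22644 + 7737) = 1/(175196629/22644) = 22644/175196629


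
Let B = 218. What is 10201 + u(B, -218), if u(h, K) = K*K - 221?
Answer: 57504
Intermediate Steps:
u(h, K) = -221 + K**2 (u(h, K) = K**2 - 221 = -221 + K**2)
10201 + u(B, -218) = 10201 + (-221 + (-218)**2) = 10201 + (-221 + 47524) = 10201 + 47303 = 57504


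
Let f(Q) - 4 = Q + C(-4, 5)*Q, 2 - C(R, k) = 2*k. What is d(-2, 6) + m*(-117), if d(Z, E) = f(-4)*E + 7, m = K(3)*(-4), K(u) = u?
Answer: 1603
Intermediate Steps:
C(R, k) = 2 - 2*k
f(Q) = 4 - 7*Q (f(Q) = 4 + (Q + (2 - 2*5)*Q) = 4 + (Q + (2 - 10)*Q) = 4 + (Q - 8*Q) = 4 - 7*Q)
m = -12 (m = 3*(-4) = -12)
d(Z, E) = 7 + 32*E (d(Z, E) = (4 - 7*(-4))*E + 7 = (4 + 28)*E + 7 = 32*E + 7 = 7 + 32*E)
d(-2, 6) + m*(-117) = (7 + 32*6) - 12*(-117) = (7 + 192) + 1404 = 199 + 1404 = 1603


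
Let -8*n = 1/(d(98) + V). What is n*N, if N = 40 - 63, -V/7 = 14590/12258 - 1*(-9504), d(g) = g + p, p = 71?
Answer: -140967/3254123008 ≈ -4.3319e-5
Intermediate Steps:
d(g) = 71 + g (d(g) = g + 71 = 71 + g)
V = -407801177/6129 (V = -7*(14590/12258 - 1*(-9504)) = -7*(14590*(1/12258) + 9504) = -7*(7295/6129 + 9504) = -7*58257311/6129 = -407801177/6129 ≈ -66536.)
N = -23
n = 6129/3254123008 (n = -1/(8*((71 + 98) - 407801177/6129)) = -1/(8*(169 - 407801177/6129)) = -1/(8*(-406765376/6129)) = -⅛*(-6129/406765376) = 6129/3254123008 ≈ 1.8835e-6)
n*N = (6129/3254123008)*(-23) = -140967/3254123008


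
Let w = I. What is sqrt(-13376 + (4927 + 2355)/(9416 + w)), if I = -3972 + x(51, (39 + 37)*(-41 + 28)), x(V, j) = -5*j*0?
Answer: I*sqrt(99096671982)/2722 ≈ 115.65*I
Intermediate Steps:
x(V, j) = 0
I = -3972 (I = -3972 + 0 = -3972)
w = -3972
sqrt(-13376 + (4927 + 2355)/(9416 + w)) = sqrt(-13376 + (4927 + 2355)/(9416 - 3972)) = sqrt(-13376 + 7282/5444) = sqrt(-13376 + 7282*(1/5444)) = sqrt(-13376 + 3641/2722) = sqrt(-36405831/2722) = I*sqrt(99096671982)/2722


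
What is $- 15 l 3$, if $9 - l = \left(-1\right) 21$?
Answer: $-1350$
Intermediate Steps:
$l = 30$ ($l = 9 - \left(-1\right) 21 = 9 - -21 = 9 + 21 = 30$)
$- 15 l 3 = \left(-15\right) 30 \cdot 3 = \left(-450\right) 3 = -1350$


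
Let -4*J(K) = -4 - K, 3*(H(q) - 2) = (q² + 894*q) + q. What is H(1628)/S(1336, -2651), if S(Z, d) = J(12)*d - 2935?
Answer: -1369150/13539 ≈ -101.13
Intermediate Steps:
H(q) = 2 + q²/3 + 895*q/3 (H(q) = 2 + ((q² + 894*q) + q)/3 = 2 + (q² + 895*q)/3 = 2 + (q²/3 + 895*q/3) = 2 + q²/3 + 895*q/3)
J(K) = 1 + K/4 (J(K) = -(-4 - K)/4 = 1 + K/4)
S(Z, d) = -2935 + 4*d (S(Z, d) = (1 + (¼)*12)*d - 2935 = (1 + 3)*d - 2935 = 4*d - 2935 = -2935 + 4*d)
H(1628)/S(1336, -2651) = (2 + (⅓)*1628² + (895/3)*1628)/(-2935 + 4*(-2651)) = (2 + (⅓)*2650384 + 1457060/3)/(-2935 - 10604) = (2 + 2650384/3 + 1457060/3)/(-13539) = 1369150*(-1/13539) = -1369150/13539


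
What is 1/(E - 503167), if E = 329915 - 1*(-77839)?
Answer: -1/95413 ≈ -1.0481e-5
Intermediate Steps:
E = 407754 (E = 329915 + 77839 = 407754)
1/(E - 503167) = 1/(407754 - 503167) = 1/(-95413) = -1/95413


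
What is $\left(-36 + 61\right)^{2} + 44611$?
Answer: $45236$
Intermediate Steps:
$\left(-36 + 61\right)^{2} + 44611 = 25^{2} + 44611 = 625 + 44611 = 45236$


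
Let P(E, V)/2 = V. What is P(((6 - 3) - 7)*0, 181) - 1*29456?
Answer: -29094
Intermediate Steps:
P(E, V) = 2*V
P(((6 - 3) - 7)*0, 181) - 1*29456 = 2*181 - 1*29456 = 362 - 29456 = -29094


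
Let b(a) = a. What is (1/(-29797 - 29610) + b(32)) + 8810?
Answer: 525276693/59407 ≈ 8842.0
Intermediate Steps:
(1/(-29797 - 29610) + b(32)) + 8810 = (1/(-29797 - 29610) + 32) + 8810 = (1/(-59407) + 32) + 8810 = (-1/59407 + 32) + 8810 = 1901023/59407 + 8810 = 525276693/59407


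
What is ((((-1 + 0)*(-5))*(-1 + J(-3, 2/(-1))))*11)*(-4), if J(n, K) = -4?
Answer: 1100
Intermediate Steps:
((((-1 + 0)*(-5))*(-1 + J(-3, 2/(-1))))*11)*(-4) = ((((-1 + 0)*(-5))*(-1 - 4))*11)*(-4) = ((-1*(-5)*(-5))*11)*(-4) = ((5*(-5))*11)*(-4) = -25*11*(-4) = -275*(-4) = 1100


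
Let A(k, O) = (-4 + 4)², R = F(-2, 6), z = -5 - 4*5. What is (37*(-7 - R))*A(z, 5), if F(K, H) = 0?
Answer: 0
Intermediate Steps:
z = -25 (z = -5 - 20 = -25)
R = 0
A(k, O) = 0 (A(k, O) = 0² = 0)
(37*(-7 - R))*A(z, 5) = (37*(-7 - 1*0))*0 = (37*(-7 + 0))*0 = (37*(-7))*0 = -259*0 = 0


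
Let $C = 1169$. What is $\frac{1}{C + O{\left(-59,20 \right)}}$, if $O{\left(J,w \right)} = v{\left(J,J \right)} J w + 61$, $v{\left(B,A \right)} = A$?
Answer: $\frac{1}{70850} \approx 1.4114 \cdot 10^{-5}$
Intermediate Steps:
$O{\left(J,w \right)} = 61 + w J^{2}$ ($O{\left(J,w \right)} = J J w + 61 = J^{2} w + 61 = w J^{2} + 61 = 61 + w J^{2}$)
$\frac{1}{C + O{\left(-59,20 \right)}} = \frac{1}{1169 + \left(61 + 20 \left(-59\right)^{2}\right)} = \frac{1}{1169 + \left(61 + 20 \cdot 3481\right)} = \frac{1}{1169 + \left(61 + 69620\right)} = \frac{1}{1169 + 69681} = \frac{1}{70850}$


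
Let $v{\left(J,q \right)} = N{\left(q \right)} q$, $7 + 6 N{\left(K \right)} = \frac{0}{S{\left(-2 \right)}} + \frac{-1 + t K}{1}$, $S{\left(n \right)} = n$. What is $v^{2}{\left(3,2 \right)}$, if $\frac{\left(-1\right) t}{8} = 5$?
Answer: $\frac{7744}{9} \approx 860.44$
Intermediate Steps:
$t = -40$ ($t = \left(-8\right) 5 = -40$)
$N{\left(K \right)} = - \frac{4}{3} - \frac{20 K}{3}$ ($N{\left(K \right)} = - \frac{7}{6} + \frac{\frac{0}{-2} + \frac{-1 - 40 K}{1}}{6} = - \frac{7}{6} + \frac{0 \left(- \frac{1}{2}\right) + \left(-1 - 40 K\right) 1}{6} = - \frac{7}{6} + \frac{0 - \left(1 + 40 K\right)}{6} = - \frac{7}{6} + \frac{-1 - 40 K}{6} = - \frac{7}{6} - \left(\frac{1}{6} + \frac{20 K}{3}\right) = - \frac{4}{3} - \frac{20 K}{3}$)
$v{\left(J,q \right)} = q \left(- \frac{4}{3} - \frac{20 q}{3}\right)$ ($v{\left(J,q \right)} = \left(- \frac{4}{3} - \frac{20 q}{3}\right) q = q \left(- \frac{4}{3} - \frac{20 q}{3}\right)$)
$v^{2}{\left(3,2 \right)} = \left(\frac{4}{3} \cdot 2 \left(-1 - 10\right)\right)^{2} = \left(\frac{4}{3} \cdot 2 \left(-11\right)\right)^{2} = \left(- \frac{88}{3}\right)^{2} = \frac{7744}{9}$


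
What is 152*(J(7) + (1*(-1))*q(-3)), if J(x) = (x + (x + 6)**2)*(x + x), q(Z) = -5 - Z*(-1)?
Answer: 375744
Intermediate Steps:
q(Z) = -5 + Z (q(Z) = -5 - (-1)*Z = -5 + Z)
J(x) = 2*x*(x + (6 + x)**2) (J(x) = (x + (6 + x)**2)*(2*x) = 2*x*(x + (6 + x)**2))
152*(J(7) + (1*(-1))*q(-3)) = 152*(2*7*(7 + (6 + 7)**2) + (1*(-1))*(-5 - 3)) = 152*(2*7*(7 + 13**2) - 1*(-8)) = 152*(2*7*(7 + 169) + 8) = 152*(2*7*176 + 8) = 152*(2464 + 8) = 152*2472 = 375744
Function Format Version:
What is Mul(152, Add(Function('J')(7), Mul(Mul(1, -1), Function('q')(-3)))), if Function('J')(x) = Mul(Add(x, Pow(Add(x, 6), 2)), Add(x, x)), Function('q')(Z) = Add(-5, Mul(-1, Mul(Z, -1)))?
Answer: 375744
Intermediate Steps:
Function('q')(Z) = Add(-5, Z) (Function('q')(Z) = Add(-5, Mul(-1, Mul(-1, Z))) = Add(-5, Z))
Function('J')(x) = Mul(2, x, Add(x, Pow(Add(6, x), 2))) (Function('J')(x) = Mul(Add(x, Pow(Add(6, x), 2)), Mul(2, x)) = Mul(2, x, Add(x, Pow(Add(6, x), 2))))
Mul(152, Add(Function('J')(7), Mul(Mul(1, -1), Function('q')(-3)))) = Mul(152, Add(Mul(2, 7, Add(7, Pow(Add(6, 7), 2))), Mul(Mul(1, -1), Add(-5, -3)))) = Mul(152, Add(Mul(2, 7, Add(7, Pow(13, 2))), Mul(-1, -8))) = Mul(152, Add(Mul(2, 7, Add(7, 169)), 8)) = Mul(152, Add(Mul(2, 7, 176), 8)) = Mul(152, Add(2464, 8)) = Mul(152, 2472) = 375744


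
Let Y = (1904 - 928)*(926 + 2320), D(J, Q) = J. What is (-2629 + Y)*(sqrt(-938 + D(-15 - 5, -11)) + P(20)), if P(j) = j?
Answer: 63309340 + 3165467*I*sqrt(958) ≈ 6.3309e+7 + 9.7976e+7*I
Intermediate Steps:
Y = 3168096 (Y = 976*3246 = 3168096)
(-2629 + Y)*(sqrt(-938 + D(-15 - 5, -11)) + P(20)) = (-2629 + 3168096)*(sqrt(-938 + (-15 - 5)) + 20) = 3165467*(sqrt(-938 - 20) + 20) = 3165467*(sqrt(-958) + 20) = 3165467*(I*sqrt(958) + 20) = 3165467*(20 + I*sqrt(958)) = 63309340 + 3165467*I*sqrt(958)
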